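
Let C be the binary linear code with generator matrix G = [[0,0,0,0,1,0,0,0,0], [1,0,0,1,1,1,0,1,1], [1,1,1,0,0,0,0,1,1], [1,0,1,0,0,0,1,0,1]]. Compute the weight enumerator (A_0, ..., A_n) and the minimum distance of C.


Weight distribution: A_0 = 1, A_1 = 1, A_3 = 1, A_4 = 3, A_5 = 5, A_6 = 4, A_7 = 1. Minimum distance d = 1.

Enumerate all 2^4 = 16 messages m ∈ F_2^4.
For each, compute codeword c = mG in F_2^9, then tally its weight.
  m = 0000 → c = 000000000, weight = 0.
  m = 1000 → c = 000010000, weight = 1.
  m = 0100 → c = 100111011, weight = 6.
  m = 1100 → c = 100101011, weight = 5.
  m = 0010 → c = 111000011, weight = 5.
  m = 1010 → c = 111010011, weight = 6.
  m = 0110 → c = 011111000, weight = 5.
  m = 1110 → c = 011101000, weight = 4.
  m = 0001 → c = 101000101, weight = 4.
  m = 1001 → c = 101010101, weight = 5.
  m = 0101 → c = 001111110, weight = 6.
  m = 1101 → c = 001101110, weight = 5.
  m = 0011 → c = 010000110, weight = 3.
  m = 1011 → c = 010010110, weight = 4.
  m = 0111 → c = 110111101, weight = 7.
  m = 1111 → c = 110101101, weight = 6.
Tally weights:
  weight 0: 1 codewords.
  weight 1: 1 codewords.
  weight 3: 1 codewords.
  weight 4: 3 codewords.
  weight 5: 5 codewords.
  weight 6: 4 codewords.
  weight 7: 1 codewords.
Minimum distance d = smallest w > 0 with A_w > 0 = 1.
Sanity: Σ A_w = 16 = 2^4 = 16 ✓.


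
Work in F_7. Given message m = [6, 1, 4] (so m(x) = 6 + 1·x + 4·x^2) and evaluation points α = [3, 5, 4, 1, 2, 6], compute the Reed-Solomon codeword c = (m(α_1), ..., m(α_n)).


c = [3, 6, 4, 4, 3, 2]

Message polynomial: m(x) = 6 + 1·x + 4·x^2 (mod 7).
For each evaluation point α_i, compute m(α_i) mod 7:
  α_1 = 3: Horner steps 4 → 6 → 3, so m(3) = 3.
  α_2 = 5: Horner steps 4 → 0 → 6, so m(5) = 6.
  α_3 = 4: Horner steps 4 → 3 → 4, so m(4) = 4.
  α_4 = 1: Horner steps 4 → 5 → 4, so m(1) = 4.
  α_5 = 2: Horner steps 4 → 2 → 3, so m(2) = 3.
  α_6 = 6: Horner steps 4 → 4 → 2, so m(6) = 2.
Codeword c = [3, 6, 4, 4, 3, 2] ∈ F_7^6.


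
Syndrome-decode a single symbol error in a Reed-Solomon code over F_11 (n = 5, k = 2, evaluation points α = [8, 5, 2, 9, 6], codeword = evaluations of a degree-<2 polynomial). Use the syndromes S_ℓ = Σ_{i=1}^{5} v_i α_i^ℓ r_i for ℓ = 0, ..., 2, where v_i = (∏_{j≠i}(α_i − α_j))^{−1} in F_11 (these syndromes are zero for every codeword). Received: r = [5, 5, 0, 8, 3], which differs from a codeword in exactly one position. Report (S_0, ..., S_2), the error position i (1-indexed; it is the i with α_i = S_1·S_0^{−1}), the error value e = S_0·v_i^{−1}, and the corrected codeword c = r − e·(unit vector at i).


S = (9, 6, 4), error at position 1, error magnitude e = 6, c = [10, 5, 0, 8, 3].

Step 1: column multipliers v_i = (∏_{j≠i}(α_i − α_j))^{−1} mod 11.
  i = 1 (α = 8): (8−5)(8−2)(8−9)(8−6) = 3·6·(−1)·2 = −36 ≡ 8, so v_1 = 8^{−1} = 7 (mod 11).
  i = 2 (α = 5): (5−8)(5−2)(5−9)(5−6) = (−3)·3·(−4)·(−1) = −36 ≡ 8, so v_2 = 8^{−1} = 7 (mod 11).
  i = 3 (α = 2): (2−8)(2−5)(2−9)(2−6) = (−6)·(−3)·(−7)·(−4) = 504 ≡ 9, so v_3 = 9^{−1} = 5 (mod 11).
  i = 4 (α = 9): (9−8)(9−5)(9−2)(9−6) = 1·4·7·3 = 84 ≡ 7, so v_4 = 7^{−1} = 8 (mod 11).
  i = 5 (α = 6): (6−8)(6−5)(6−2)(6−9) = (−2)·1·4·(−3) = 24 ≡ 2, so v_5 = 2^{−1} = 6 (mod 11).
  v = [7, 7, 5, 8, 6].
Step 2: syndromes of r = [5, 5, 0, 8, 3] (all sums mod 11).
  S_0 = Σ v_i r_i = 7·5 + 7·5 + 5·0 + 8·8 + 6·3 = 152 ≡ 9.
  S_1 = Σ v_i α_i r_i = 7·8·5 + 7·5·5 + 5·2·0 + 8·9·8 + 6·6·3 = 1139 ≡ 6.
  α_i^2 mod 11 = [9, 3, 4, 4, 3].
  S_2 = Σ v_i α_i^2 r_i = 7·9·5 + 7·3·5 + 5·4·0 + 8·4·8 + 6·3·3 = 730 ≡ 4.
  S = (9, 6, 4) ≠ 0, so r is not a codeword (an error is present).
Step 3: locate the error. For a single error e at position i, S_ℓ = v_i·e·α_i^ℓ, so α_err = S_1/S_0.
  S_0^{−1} = 9^{−1} = 5 (mod 11), so α_err = 6·5 = 30 ≡ 8 = α_1. Error position i = 1.
  Consistency check: S_2/S_1 = 4·2 = 8 ≡ 8 = α_err ✓ (single-error assumption holds).
Step 4: error magnitude e = S_0/v_1 = S_0·∏_{j≠1}(α_1 − α_j) = 9·8 = 72 ≡ 6 (mod 11).
Step 5: correct position 1: c_1 = r_1 − e = 5 − 6 ≡ 10 (mod 11). Hence c = [10, 5, 0, 8, 3].
  Check: interpolating c through the α_i gives m(x) = 4 + 9·x (degree < 2) with m(α_i) = c_i for every i, so c is indeed a codeword.


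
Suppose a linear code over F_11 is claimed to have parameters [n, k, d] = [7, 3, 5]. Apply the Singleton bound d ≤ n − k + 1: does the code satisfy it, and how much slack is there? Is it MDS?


Singleton RHS = n − k + 1 = 5, slack = 0, bound satisfied, MDS.

Singleton bound: d ≤ n − k + 1.
Here n = 7, k = 3, so n − k + 1 = 5.
Given d = 5, check d ≤ 5: YES.
Slack = (n − k + 1) − d = 0.
The code is MDS (slack = 0).
Description: the claimed parameters are [7, 3, 5]_11; such a code would be MDS (meets Singleton bound).


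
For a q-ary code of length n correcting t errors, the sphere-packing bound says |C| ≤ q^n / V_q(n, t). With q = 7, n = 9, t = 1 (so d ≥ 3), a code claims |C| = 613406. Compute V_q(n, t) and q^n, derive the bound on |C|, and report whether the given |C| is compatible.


V_q(n, t) = 55, q^n = 40353607, Hamming bound = 733701, |C| = 613406 ≤ bound (satisfied).

Step 1: Compute V_q(n, t) = Σ_{j=0}^1 C(n, j) (q−1)^j.
  j = 0: C(9,0)·(6)^0 = 1·1 = 1.
  j = 1: C(9,1)·(6)^1 = 9·6 = 54.
  V_q(n, t) = 1 + 54 = 55.
Step 2: q^n = 7^9 = 40353607.
Step 3: Hamming bound ⌊q^n / V_q(n,t)⌋ = ⌊40353607/55⌋ = 733701.
Step 4: Compare |C| = 613406 to 733701: satisfied.
The claimed |C| lies below the Hamming bound.


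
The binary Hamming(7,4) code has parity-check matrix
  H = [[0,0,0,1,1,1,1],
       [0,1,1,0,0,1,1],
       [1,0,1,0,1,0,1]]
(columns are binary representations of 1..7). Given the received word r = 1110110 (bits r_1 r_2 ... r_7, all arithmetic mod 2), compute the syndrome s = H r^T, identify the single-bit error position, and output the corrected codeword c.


s = (0, 1, 1)^T, error position = 3, corrected codeword c = 1100110

Compute s = H r^T mod 2 one row at a time:
  s_1 = 0 + 1 + 1 + 0 = 2 ≡ 0 (mod 2).
  s_2 = 1 + 1 + 1 + 0 = 3 ≡ 1 (mod 2).
  s_3 = 1 + 1 + 1 + 0 = 3 ≡ 1 (mod 2).
s = (0, 1, 1)^T — this equals column 3 of H (binary 011), so error is at position 3.
Correct: flip bit 3 of r = 1110110 to get c = 1100110.


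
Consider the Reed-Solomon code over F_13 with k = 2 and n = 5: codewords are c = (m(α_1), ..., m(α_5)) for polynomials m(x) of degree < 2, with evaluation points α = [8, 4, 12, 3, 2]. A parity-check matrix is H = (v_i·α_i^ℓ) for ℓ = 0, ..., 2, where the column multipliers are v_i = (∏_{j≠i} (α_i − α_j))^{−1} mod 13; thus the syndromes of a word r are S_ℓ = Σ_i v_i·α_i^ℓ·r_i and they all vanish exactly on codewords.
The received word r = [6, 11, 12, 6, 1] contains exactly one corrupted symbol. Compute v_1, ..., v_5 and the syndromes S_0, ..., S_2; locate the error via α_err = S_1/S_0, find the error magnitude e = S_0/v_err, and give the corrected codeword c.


S = (1, 8, 12), error at position 1, error magnitude e = 1, c = [5, 11, 12, 6, 1].

Step 1: column multipliers v_i = (∏_{j≠i}(α_i − α_j))^{−1} mod 13.
  i = 1 (α = 8): (8−4)(8−12)(8−3)(8−2) = 4·(−4)·5·6 = −480 ≡ 1, so v_1 = 1^{−1} = 1 (mod 13).
  i = 2 (α = 4): (4−8)(4−12)(4−3)(4−2) = (−4)·(−8)·1·2 = 64 ≡ 12, so v_2 = 12^{−1} = 12 (mod 13).
  i = 3 (α = 12): (12−8)(12−4)(12−3)(12−2) = 4·8·9·10 = 2880 ≡ 7, so v_3 = 7^{−1} = 2 (mod 13).
  i = 4 (α = 3): (3−8)(3−4)(3−12)(3−2) = (−5)·(−1)·(−9)·1 = −45 ≡ 7, so v_4 = 7^{−1} = 2 (mod 13).
  i = 5 (α = 2): (2−8)(2−4)(2−12)(2−3) = (−6)·(−2)·(−10)·(−1) = 120 ≡ 3, so v_5 = 3^{−1} = 9 (mod 13).
  v = [1, 12, 2, 2, 9].
Step 2: syndromes of r = [6, 11, 12, 6, 1] (all sums mod 13).
  S_0 = Σ v_i r_i = 1·6 + 12·11 + 2·12 + 2·6 + 9·1 = 183 ≡ 1.
  S_1 = Σ v_i α_i r_i = 1·8·6 + 12·4·11 + 2·12·12 + 2·3·6 + 9·2·1 = 918 ≡ 8.
  α_i^2 mod 13 = [12, 3, 1, 9, 4].
  S_2 = Σ v_i α_i^2 r_i = 1·12·6 + 12·3·11 + 2·1·12 + 2·9·6 + 9·4·1 = 636 ≡ 12.
  S = (1, 8, 12) ≠ 0, so r is not a codeword (an error is present).
Step 3: locate the error. For a single error e at position i, S_ℓ = v_i·e·α_i^ℓ, so α_err = S_1/S_0.
  S_0^{−1} = 1^{−1} = 1 (mod 13), so α_err = 8·1 = 8 ≡ 8 = α_1. Error position i = 1.
  Consistency check: S_2/S_1 = 12·5 = 60 ≡ 8 = α_err ✓ (single-error assumption holds).
Step 4: error magnitude e = S_0/v_1 = S_0·∏_{j≠1}(α_1 − α_j) = 1·1 = 1 ≡ 1 (mod 13).
Step 5: correct position 1: c_1 = r_1 − e = 6 − 1 ≡ 5 (mod 13). Hence c = [5, 11, 12, 6, 1].
  Check: interpolating c through the α_i gives m(x) = 4 + 5·x (degree < 2) with m(α_i) = c_i for every i, so c is indeed a codeword.


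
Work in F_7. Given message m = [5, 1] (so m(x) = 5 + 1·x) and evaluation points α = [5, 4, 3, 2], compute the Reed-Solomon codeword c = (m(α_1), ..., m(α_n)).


c = [3, 2, 1, 0]

Message polynomial: m(x) = 5 + 1·x (mod 7).
For each evaluation point α_i, compute m(α_i) mod 7:
  α_1 = 5: Horner steps 1 → 3, so m(5) = 3.
  α_2 = 4: Horner steps 1 → 2, so m(4) = 2.
  α_3 = 3: Horner steps 1 → 1, so m(3) = 1.
  α_4 = 2: Horner steps 1 → 0, so m(2) = 0.
Codeword c = [3, 2, 1, 0] ∈ F_7^4.


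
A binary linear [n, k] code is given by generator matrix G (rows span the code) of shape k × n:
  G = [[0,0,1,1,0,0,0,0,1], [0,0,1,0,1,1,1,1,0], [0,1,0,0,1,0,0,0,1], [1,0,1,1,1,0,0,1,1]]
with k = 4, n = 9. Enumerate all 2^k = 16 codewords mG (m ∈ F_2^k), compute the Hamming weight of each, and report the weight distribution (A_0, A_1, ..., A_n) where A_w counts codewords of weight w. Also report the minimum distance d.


Weight distribution: A_0 = 1, A_3 = 3, A_4 = 3, A_5 = 4, A_6 = 4, A_7 = 1. Minimum distance d = 3.

Enumerate all 2^4 = 16 messages m ∈ F_2^4.
For each, compute codeword c = mG in F_2^9, then tally its weight.
  m = 0000 → c = 000000000, weight = 0.
  m = 1000 → c = 001100001, weight = 3.
  m = 0100 → c = 001011110, weight = 5.
  m = 1100 → c = 000111111, weight = 6.
  m = 0010 → c = 010010001, weight = 3.
  m = 1010 → c = 011110000, weight = 4.
  m = 0110 → c = 011001111, weight = 6.
  m = 1110 → c = 010101110, weight = 5.
  m = 0001 → c = 101110011, weight = 6.
  m = 1001 → c = 100010010, weight = 3.
  m = 0101 → c = 100101101, weight = 5.
  m = 1101 → c = 101001100, weight = 4.
  m = 0011 → c = 111100010, weight = 5.
  m = 1011 → c = 110000011, weight = 4.
  m = 0111 → c = 110111100, weight = 6.
  m = 1111 → c = 111011101, weight = 7.
Tally weights:
  weight 0: 1 codewords.
  weight 3: 3 codewords.
  weight 4: 3 codewords.
  weight 5: 4 codewords.
  weight 6: 4 codewords.
  weight 7: 1 codewords.
Minimum distance d = smallest w > 0 with A_w > 0 = 3.
Sanity: Σ A_w = 16 = 2^4 = 16 ✓.


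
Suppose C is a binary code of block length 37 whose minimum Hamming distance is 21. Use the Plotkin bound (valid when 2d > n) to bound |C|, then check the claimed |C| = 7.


Plotkin bound M ≤ 8; given |C| = 7 ≤ bound (satisfied).

Check applicability: 2d = 42, n = 37.
2d − n = 5 > 0, so Plotkin applies.
Compute d/(2d−n) = 21/5 ≈ 4.2000.
⌊d/(2d−n)⌋ = 4.
Plotkin bound: M ≤ 2·4 = 8.
Given |C| = 7, check: satisfied.
This |C| is below the Plotkin bound.


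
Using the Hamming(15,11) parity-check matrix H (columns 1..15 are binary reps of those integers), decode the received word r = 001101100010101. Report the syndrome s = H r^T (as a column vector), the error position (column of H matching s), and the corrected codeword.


s = (1, 1, 1, 1)^T, error position = 15, corrected codeword c = 001101100010100

Compute s = H r^T mod 2 one row at a time:
  s_1 = 0 + 0 + 0 + 1 + 0 + 1 + 0 + 1 = 3 ≡ 1 (mod 2).
  s_2 = 1 + 0 + 1 + 1 + 0 + 1 + 0 + 1 = 5 ≡ 1 (mod 2).
  s_3 = 0 + 1 + 1 + 1 + 0 + 1 + 0 + 1 = 5 ≡ 1 (mod 2).
  s_4 = 0 + 1 + 0 + 1 + 0 + 1 + 1 + 1 = 5 ≡ 1 (mod 2).
s = (1, 1, 1, 1)^T — this equals column 15 of H (binary 1111), so error is at position 15.
Correct: flip bit 15 of r = 001101100010101 to get c = 001101100010100.


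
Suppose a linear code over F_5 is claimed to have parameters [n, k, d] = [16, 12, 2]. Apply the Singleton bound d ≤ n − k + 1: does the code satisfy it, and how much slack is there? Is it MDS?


Singleton RHS = n − k + 1 = 5, slack = 3, bound satisfied, not MDS.

Singleton bound: d ≤ n − k + 1.
Here n = 16, k = 12, so n − k + 1 = 5.
Given d = 2, check d ≤ 5: YES.
Slack = (n − k + 1) − d = 3.
The code is NOT MDS (slack = 3 > 0).
Description: the claimed parameters are [16, 12, 2]_5; such a code would be non-MDS.


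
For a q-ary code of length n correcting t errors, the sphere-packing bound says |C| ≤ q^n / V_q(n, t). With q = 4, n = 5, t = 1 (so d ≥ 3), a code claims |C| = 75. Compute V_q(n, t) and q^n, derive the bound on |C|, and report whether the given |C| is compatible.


V_q(n, t) = 16, q^n = 1024, Hamming bound = 64, |C| = 75 > bound (violated).

Step 1: Compute V_q(n, t) = Σ_{j=0}^1 C(n, j) (q−1)^j.
  j = 0: C(5,0)·(3)^0 = 1·1 = 1.
  j = 1: C(5,1)·(3)^1 = 5·3 = 15.
  V_q(n, t) = 1 + 15 = 16.
Step 2: q^n = 4^5 = 1024.
Step 3: Hamming bound ⌊q^n / V_q(n,t)⌋ = ⌊1024/16⌋ = 64.
Step 4: Compare |C| = 75 to 64: violated.
The claimed |C| lies above the Hamming bound, so no 4-ary code of length 5 with d ≥ 3 can have 75 codewords.


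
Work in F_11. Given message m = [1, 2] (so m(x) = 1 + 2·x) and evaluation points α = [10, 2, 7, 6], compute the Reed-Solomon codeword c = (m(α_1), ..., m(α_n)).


c = [10, 5, 4, 2]

Message polynomial: m(x) = 1 + 2·x (mod 11).
For each evaluation point α_i, compute m(α_i) mod 11:
  α_1 = 10: Horner steps 2 → 10, so m(10) = 10.
  α_2 = 2: Horner steps 2 → 5, so m(2) = 5.
  α_3 = 7: Horner steps 2 → 4, so m(7) = 4.
  α_4 = 6: Horner steps 2 → 2, so m(6) = 2.
Codeword c = [10, 5, 4, 2] ∈ F_11^4.


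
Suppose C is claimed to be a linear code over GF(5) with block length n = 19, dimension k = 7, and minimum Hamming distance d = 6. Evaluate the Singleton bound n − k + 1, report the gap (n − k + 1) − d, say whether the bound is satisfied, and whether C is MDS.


Singleton RHS = n − k + 1 = 13, slack = 7, bound satisfied, not MDS.

Singleton bound: d ≤ n − k + 1.
Here n = 19, k = 7, so n − k + 1 = 13.
Given d = 6, check d ≤ 13: YES.
Slack = (n − k + 1) − d = 7.
The code is NOT MDS (slack = 7 > 0).
Description: the claimed parameters are [19, 7, 6]_5; such a code would be non-MDS.


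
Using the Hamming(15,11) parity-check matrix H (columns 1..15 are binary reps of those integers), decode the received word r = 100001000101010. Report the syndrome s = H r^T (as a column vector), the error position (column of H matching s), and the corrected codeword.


s = (1, 1, 1, 1)^T, error position = 15, corrected codeword c = 100001000101011

Compute s = H r^T mod 2 one row at a time:
  s_1 = 0 + 0 + 1 + 0 + 1 + 0 + 1 + 0 = 3 ≡ 1 (mod 2).
  s_2 = 0 + 0 + 1 + 0 + 1 + 0 + 1 + 0 = 3 ≡ 1 (mod 2).
  s_3 = 0 + 0 + 1 + 0 + 1 + 0 + 1 + 0 = 3 ≡ 1 (mod 2).
  s_4 = 1 + 0 + 0 + 0 + 0 + 0 + 0 + 0 = 1 ≡ 1 (mod 2).
s = (1, 1, 1, 1)^T — this equals column 15 of H (binary 1111), so error is at position 15.
Correct: flip bit 15 of r = 100001000101010 to get c = 100001000101011.


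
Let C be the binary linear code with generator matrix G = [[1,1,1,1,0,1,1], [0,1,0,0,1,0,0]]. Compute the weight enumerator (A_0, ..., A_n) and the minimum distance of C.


Weight distribution: A_0 = 1, A_2 = 1, A_6 = 2. Minimum distance d = 2.

Enumerate all 2^2 = 4 messages m ∈ F_2^2.
For each, compute codeword c = mG in F_2^7, then tally its weight.
  m = 00 → c = 0000000, weight = 0.
  m = 10 → c = 1111011, weight = 6.
  m = 01 → c = 0100100, weight = 2.
  m = 11 → c = 1011111, weight = 6.
Tally weights:
  weight 0: 1 codewords.
  weight 2: 1 codewords.
  weight 6: 2 codewords.
Minimum distance d = smallest w > 0 with A_w > 0 = 2.
Sanity: Σ A_w = 4 = 2^2 = 4 ✓.


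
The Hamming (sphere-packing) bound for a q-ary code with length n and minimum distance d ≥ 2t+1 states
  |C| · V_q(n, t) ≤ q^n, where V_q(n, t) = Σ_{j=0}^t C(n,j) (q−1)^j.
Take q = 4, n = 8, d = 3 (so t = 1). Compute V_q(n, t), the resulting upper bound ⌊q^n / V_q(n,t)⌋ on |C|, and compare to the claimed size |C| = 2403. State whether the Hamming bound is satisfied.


V_q(n, t) = 25, q^n = 65536, Hamming bound = 2621, |C| = 2403 ≤ bound (satisfied).

Step 1: Compute V_q(n, t) = Σ_{j=0}^1 C(n, j) (q−1)^j.
  j = 0: C(8,0)·(3)^0 = 1·1 = 1.
  j = 1: C(8,1)·(3)^1 = 8·3 = 24.
  V_q(n, t) = 1 + 24 = 25.
Step 2: q^n = 4^8 = 65536.
Step 3: Hamming bound ⌊q^n / V_q(n,t)⌋ = ⌊65536/25⌋ = 2621.
Step 4: Compare |C| = 2403 to 2621: satisfied.
The claimed |C| lies below the Hamming bound.


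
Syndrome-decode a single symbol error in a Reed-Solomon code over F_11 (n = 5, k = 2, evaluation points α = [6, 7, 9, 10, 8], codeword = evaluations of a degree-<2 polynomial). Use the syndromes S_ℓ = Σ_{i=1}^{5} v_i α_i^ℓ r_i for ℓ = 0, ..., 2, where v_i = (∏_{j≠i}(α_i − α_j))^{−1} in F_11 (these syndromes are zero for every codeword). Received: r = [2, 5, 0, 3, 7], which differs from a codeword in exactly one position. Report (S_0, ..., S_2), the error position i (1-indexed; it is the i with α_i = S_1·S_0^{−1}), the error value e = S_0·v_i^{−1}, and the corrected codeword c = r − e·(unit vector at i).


S = (8, 9, 6), error at position 5, error magnitude e = 10, c = [2, 5, 0, 3, 8].

Step 1: column multipliers v_i = (∏_{j≠i}(α_i − α_j))^{−1} mod 11.
  i = 1 (α = 6): (6−7)(6−9)(6−10)(6−8) = (−1)·(−3)·(−4)·(−2) = 24 ≡ 2, so v_1 = 2^{−1} = 6 (mod 11).
  i = 2 (α = 7): (7−6)(7−9)(7−10)(7−8) = 1·(−2)·(−3)·(−1) = −6 ≡ 5, so v_2 = 5^{−1} = 9 (mod 11).
  i = 3 (α = 9): (9−6)(9−7)(9−10)(9−8) = 3·2·(−1)·1 = −6 ≡ 5, so v_3 = 5^{−1} = 9 (mod 11).
  i = 4 (α = 10): (10−6)(10−7)(10−9)(10−8) = 4·3·1·2 = 24 ≡ 2, so v_4 = 2^{−1} = 6 (mod 11).
  i = 5 (α = 8): (8−6)(8−7)(8−9)(8−10) = 2·1·(−1)·(−2) = 4 ≡ 4, so v_5 = 4^{−1} = 3 (mod 11).
  v = [6, 9, 9, 6, 3].
Step 2: syndromes of r = [2, 5, 0, 3, 7] (all sums mod 11).
  S_0 = Σ v_i r_i = 6·2 + 9·5 + 9·0 + 6·3 + 3·7 = 96 ≡ 8.
  S_1 = Σ v_i α_i r_i = 6·6·2 + 9·7·5 + 9·9·0 + 6·10·3 + 3·8·7 = 735 ≡ 9.
  α_i^2 mod 11 = [3, 5, 4, 1, 9].
  S_2 = Σ v_i α_i^2 r_i = 6·3·2 + 9·5·5 + 9·4·0 + 6·1·3 + 3·9·7 = 468 ≡ 6.
  S = (8, 9, 6) ≠ 0, so r is not a codeword (an error is present).
Step 3: locate the error. For a single error e at position i, S_ℓ = v_i·e·α_i^ℓ, so α_err = S_1/S_0.
  S_0^{−1} = 8^{−1} = 7 (mod 11), so α_err = 9·7 = 63 ≡ 8 = α_5. Error position i = 5.
  Consistency check: S_2/S_1 = 6·5 = 30 ≡ 8 = α_err ✓ (single-error assumption holds).
Step 4: error magnitude e = S_0/v_5 = S_0·∏_{j≠5}(α_5 − α_j) = 8·4 = 32 ≡ 10 (mod 11).
Step 5: correct position 5: c_5 = r_5 − e = 7 − 10 ≡ 8 (mod 11). Hence c = [2, 5, 0, 3, 8].
  Check: interpolating c through the α_i gives m(x) = 6 + 3·x (degree < 2) with m(α_i) = c_i for every i, so c is indeed a codeword.


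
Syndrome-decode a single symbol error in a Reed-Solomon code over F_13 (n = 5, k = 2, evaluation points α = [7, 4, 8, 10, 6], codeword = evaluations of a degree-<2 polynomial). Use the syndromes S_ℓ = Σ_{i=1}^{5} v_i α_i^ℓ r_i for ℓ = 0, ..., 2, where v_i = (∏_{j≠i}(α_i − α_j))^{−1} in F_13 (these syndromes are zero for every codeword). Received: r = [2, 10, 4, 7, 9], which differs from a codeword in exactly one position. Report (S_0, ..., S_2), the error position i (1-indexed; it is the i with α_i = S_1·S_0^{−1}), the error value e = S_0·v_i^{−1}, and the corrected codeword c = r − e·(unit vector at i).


S = (10, 2, 3), error at position 3, error magnitude e = 9, c = [2, 10, 8, 7, 9].

Step 1: column multipliers v_i = (∏_{j≠i}(α_i − α_j))^{−1} mod 13.
  i = 1 (α = 7): (7−4)(7−8)(7−10)(7−6) = 3·(−1)·(−3)·1 = 9 ≡ 9, so v_1 = 9^{−1} = 3 (mod 13).
  i = 2 (α = 4): (4−7)(4−8)(4−10)(4−6) = (−3)·(−4)·(−6)·(−2) = 144 ≡ 1, so v_2 = 1^{−1} = 1 (mod 13).
  i = 3 (α = 8): (8−7)(8−4)(8−10)(8−6) = 1·4·(−2)·2 = −16 ≡ 10, so v_3 = 10^{−1} = 4 (mod 13).
  i = 4 (α = 10): (10−7)(10−4)(10−8)(10−6) = 3·6·2·4 = 144 ≡ 1, so v_4 = 1^{−1} = 1 (mod 13).
  i = 5 (α = 6): (6−7)(6−4)(6−8)(6−10) = (−1)·2·(−2)·(−4) = −16 ≡ 10, so v_5 = 10^{−1} = 4 (mod 13).
  v = [3, 1, 4, 1, 4].
Step 2: syndromes of r = [2, 10, 4, 7, 9] (all sums mod 13).
  S_0 = Σ v_i r_i = 3·2 + 1·10 + 4·4 + 1·7 + 4·9 = 75 ≡ 10.
  S_1 = Σ v_i α_i r_i = 3·7·2 + 1·4·10 + 4·8·4 + 1·10·7 + 4·6·9 = 496 ≡ 2.
  α_i^2 mod 13 = [10, 3, 12, 9, 10].
  S_2 = Σ v_i α_i^2 r_i = 3·10·2 + 1·3·10 + 4·12·4 + 1·9·7 + 4·10·9 = 705 ≡ 3.
  S = (10, 2, 3) ≠ 0, so r is not a codeword (an error is present).
Step 3: locate the error. For a single error e at position i, S_ℓ = v_i·e·α_i^ℓ, so α_err = S_1/S_0.
  S_0^{−1} = 10^{−1} = 4 (mod 13), so α_err = 2·4 = 8 ≡ 8 = α_3. Error position i = 3.
  Consistency check: S_2/S_1 = 3·7 = 21 ≡ 8 = α_err ✓ (single-error assumption holds).
Step 4: error magnitude e = S_0/v_3 = S_0·∏_{j≠3}(α_3 − α_j) = 10·10 = 100 ≡ 9 (mod 13).
Step 5: correct position 3: c_3 = r_3 − e = 4 − 9 ≡ 8 (mod 13). Hence c = [2, 10, 8, 7, 9].
  Check: interpolating c through the α_i gives m(x) = 12 + 6·x (degree < 2) with m(α_i) = c_i for every i, so c is indeed a codeword.


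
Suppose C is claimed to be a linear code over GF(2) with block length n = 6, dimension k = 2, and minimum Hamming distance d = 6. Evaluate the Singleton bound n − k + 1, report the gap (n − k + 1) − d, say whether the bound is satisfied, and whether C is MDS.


Singleton RHS = n − k + 1 = 5, slack = -1, bound violated (no such code; not MDS).

Singleton bound: d ≤ n − k + 1.
Here n = 6, k = 2, so n − k + 1 = 5.
Given d = 6, check d ≤ 5: NO.
Slack = (n − k + 1) − d = -1.
The slack is negative: d = 6 exceeds n − k + 1 = 5 by 1, so the Singleton bound is violated and no linear [6, 2, 6]_2 code can exist. In particular it is not MDS (MDS requires d = n − k + 1 exactly).
Description: the claimed parameters are [6, 2, 6]_2; such a code would be impossible (violates the Singleton bound).


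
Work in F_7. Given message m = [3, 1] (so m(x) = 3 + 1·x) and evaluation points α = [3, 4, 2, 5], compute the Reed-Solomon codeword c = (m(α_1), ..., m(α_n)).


c = [6, 0, 5, 1]

Message polynomial: m(x) = 3 + 1·x (mod 7).
For each evaluation point α_i, compute m(α_i) mod 7:
  α_1 = 3: Horner steps 1 → 6, so m(3) = 6.
  α_2 = 4: Horner steps 1 → 0, so m(4) = 0.
  α_3 = 2: Horner steps 1 → 5, so m(2) = 5.
  α_4 = 5: Horner steps 1 → 1, so m(5) = 1.
Codeword c = [6, 0, 5, 1] ∈ F_7^4.


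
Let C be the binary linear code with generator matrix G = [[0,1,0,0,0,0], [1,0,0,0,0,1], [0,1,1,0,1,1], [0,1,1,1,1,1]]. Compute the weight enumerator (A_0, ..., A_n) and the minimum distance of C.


Weight distribution: A_0 = 1, A_1 = 2, A_2 = 2, A_3 = 4, A_4 = 5, A_5 = 2. Minimum distance d = 1.

Enumerate all 2^4 = 16 messages m ∈ F_2^4.
For each, compute codeword c = mG in F_2^6, then tally its weight.
  m = 0000 → c = 000000, weight = 0.
  m = 1000 → c = 010000, weight = 1.
  m = 0100 → c = 100001, weight = 2.
  m = 1100 → c = 110001, weight = 3.
  m = 0010 → c = 011011, weight = 4.
  m = 1010 → c = 001011, weight = 3.
  m = 0110 → c = 111010, weight = 4.
  m = 1110 → c = 101010, weight = 3.
  m = 0001 → c = 011111, weight = 5.
  m = 1001 → c = 001111, weight = 4.
  m = 0101 → c = 111110, weight = 5.
  m = 1101 → c = 101110, weight = 4.
  m = 0011 → c = 000100, weight = 1.
  m = 1011 → c = 010100, weight = 2.
  m = 0111 → c = 100101, weight = 3.
  m = 1111 → c = 110101, weight = 4.
Tally weights:
  weight 0: 1 codewords.
  weight 1: 2 codewords.
  weight 2: 2 codewords.
  weight 3: 4 codewords.
  weight 4: 5 codewords.
  weight 5: 2 codewords.
Minimum distance d = smallest w > 0 with A_w > 0 = 1.
Sanity: Σ A_w = 16 = 2^4 = 16 ✓.


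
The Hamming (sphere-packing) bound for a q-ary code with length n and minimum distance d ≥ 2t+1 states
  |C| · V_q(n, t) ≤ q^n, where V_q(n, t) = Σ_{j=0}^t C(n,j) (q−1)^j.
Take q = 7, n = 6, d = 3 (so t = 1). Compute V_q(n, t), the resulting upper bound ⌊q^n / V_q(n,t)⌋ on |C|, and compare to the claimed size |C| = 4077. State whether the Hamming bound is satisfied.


V_q(n, t) = 37, q^n = 117649, Hamming bound = 3179, |C| = 4077 > bound (violated).

Step 1: Compute V_q(n, t) = Σ_{j=0}^1 C(n, j) (q−1)^j.
  j = 0: C(6,0)·(6)^0 = 1·1 = 1.
  j = 1: C(6,1)·(6)^1 = 6·6 = 36.
  V_q(n, t) = 1 + 36 = 37.
Step 2: q^n = 7^6 = 117649.
Step 3: Hamming bound ⌊q^n / V_q(n,t)⌋ = ⌊117649/37⌋ = 3179.
Step 4: Compare |C| = 4077 to 3179: violated.
The claimed |C| lies above the Hamming bound, so no 7-ary code of length 6 with d ≥ 3 can have 4077 codewords.


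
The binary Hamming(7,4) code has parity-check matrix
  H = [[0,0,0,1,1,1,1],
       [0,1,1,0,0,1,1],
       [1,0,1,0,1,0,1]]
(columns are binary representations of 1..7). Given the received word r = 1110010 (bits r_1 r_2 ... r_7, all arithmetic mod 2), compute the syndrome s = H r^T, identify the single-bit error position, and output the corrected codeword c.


s = (1, 1, 0)^T, error position = 6, corrected codeword c = 1110000

Compute s = H r^T mod 2 one row at a time:
  s_1 = 0 + 0 + 1 + 0 = 1 ≡ 1 (mod 2).
  s_2 = 1 + 1 + 1 + 0 = 3 ≡ 1 (mod 2).
  s_3 = 1 + 1 + 0 + 0 = 2 ≡ 0 (mod 2).
s = (1, 1, 0)^T — this equals column 6 of H (binary 110), so error is at position 6.
Correct: flip bit 6 of r = 1110010 to get c = 1110000.


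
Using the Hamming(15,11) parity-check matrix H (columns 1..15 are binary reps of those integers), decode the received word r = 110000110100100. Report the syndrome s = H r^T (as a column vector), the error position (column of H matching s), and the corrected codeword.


s = (1, 0, 1, 1)^T, error position = 11, corrected codeword c = 110000110110100

Compute s = H r^T mod 2 one row at a time:
  s_1 = 1 + 0 + 1 + 0 + 0 + 1 + 0 + 0 = 3 ≡ 1 (mod 2).
  s_2 = 0 + 0 + 0 + 1 + 0 + 1 + 0 + 0 = 2 ≡ 0 (mod 2).
  s_3 = 1 + 0 + 0 + 1 + 1 + 0 + 0 + 0 = 3 ≡ 1 (mod 2).
  s_4 = 1 + 0 + 0 + 1 + 0 + 0 + 1 + 0 = 3 ≡ 1 (mod 2).
s = (1, 0, 1, 1)^T — this equals column 11 of H (binary 1011), so error is at position 11.
Correct: flip bit 11 of r = 110000110100100 to get c = 110000110110100.


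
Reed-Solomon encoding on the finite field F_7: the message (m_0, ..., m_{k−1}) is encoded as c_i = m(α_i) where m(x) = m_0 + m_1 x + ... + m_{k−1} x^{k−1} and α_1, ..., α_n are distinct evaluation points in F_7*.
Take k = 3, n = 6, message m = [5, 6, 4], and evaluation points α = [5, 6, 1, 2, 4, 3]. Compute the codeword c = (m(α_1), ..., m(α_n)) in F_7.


c = [2, 3, 1, 5, 2, 3]

Message polynomial: m(x) = 5 + 6·x + 4·x^2 (mod 7).
For each evaluation point α_i, compute m(α_i) mod 7:
  α_1 = 5: Horner steps 4 → 5 → 2, so m(5) = 2.
  α_2 = 6: Horner steps 4 → 2 → 3, so m(6) = 3.
  α_3 = 1: Horner steps 4 → 3 → 1, so m(1) = 1.
  α_4 = 2: Horner steps 4 → 0 → 5, so m(2) = 5.
  α_5 = 4: Horner steps 4 → 1 → 2, so m(4) = 2.
  α_6 = 3: Horner steps 4 → 4 → 3, so m(3) = 3.
Codeword c = [2, 3, 1, 5, 2, 3] ∈ F_7^6.


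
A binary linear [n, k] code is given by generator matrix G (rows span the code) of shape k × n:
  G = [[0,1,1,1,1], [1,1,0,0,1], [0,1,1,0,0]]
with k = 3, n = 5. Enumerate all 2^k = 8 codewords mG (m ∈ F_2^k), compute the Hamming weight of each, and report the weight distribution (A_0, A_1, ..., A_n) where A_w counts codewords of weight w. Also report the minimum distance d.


Weight distribution: A_0 = 1, A_2 = 2, A_3 = 4, A_4 = 1. Minimum distance d = 2.

Enumerate all 2^3 = 8 messages m ∈ F_2^3.
For each, compute codeword c = mG in F_2^5, then tally its weight.
  m = 000 → c = 00000, weight = 0.
  m = 100 → c = 01111, weight = 4.
  m = 010 → c = 11001, weight = 3.
  m = 110 → c = 10110, weight = 3.
  m = 001 → c = 01100, weight = 2.
  m = 101 → c = 00011, weight = 2.
  m = 011 → c = 10101, weight = 3.
  m = 111 → c = 11010, weight = 3.
Tally weights:
  weight 0: 1 codewords.
  weight 2: 2 codewords.
  weight 3: 4 codewords.
  weight 4: 1 codewords.
Minimum distance d = smallest w > 0 with A_w > 0 = 2.
Sanity: Σ A_w = 8 = 2^3 = 8 ✓.


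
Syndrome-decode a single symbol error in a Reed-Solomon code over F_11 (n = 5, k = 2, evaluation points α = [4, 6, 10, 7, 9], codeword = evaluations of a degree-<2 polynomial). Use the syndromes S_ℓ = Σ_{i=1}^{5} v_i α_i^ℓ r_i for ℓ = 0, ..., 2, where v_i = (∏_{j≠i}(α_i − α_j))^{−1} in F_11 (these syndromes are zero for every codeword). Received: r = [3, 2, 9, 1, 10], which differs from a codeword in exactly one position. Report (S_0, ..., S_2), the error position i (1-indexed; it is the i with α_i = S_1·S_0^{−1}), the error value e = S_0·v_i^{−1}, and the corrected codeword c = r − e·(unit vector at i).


S = (8, 10, 7), error at position 1, error magnitude e = 10, c = [4, 2, 9, 1, 10].

Step 1: column multipliers v_i = (∏_{j≠i}(α_i − α_j))^{−1} mod 11.
  i = 1 (α = 4): (4−6)(4−10)(4−7)(4−9) = (−2)·(−6)·(−3)·(−5) = 180 ≡ 4, so v_1 = 4^{−1} = 3 (mod 11).
  i = 2 (α = 6): (6−4)(6−10)(6−7)(6−9) = 2·(−4)·(−1)·(−3) = −24 ≡ 9, so v_2 = 9^{−1} = 5 (mod 11).
  i = 3 (α = 10): (10−4)(10−6)(10−7)(10−9) = 6·4·3·1 = 72 ≡ 6, so v_3 = 6^{−1} = 2 (mod 11).
  i = 4 (α = 7): (7−4)(7−6)(7−10)(7−9) = 3·1·(−3)·(−2) = 18 ≡ 7, so v_4 = 7^{−1} = 8 (mod 11).
  i = 5 (α = 9): (9−4)(9−6)(9−10)(9−7) = 5·3·(−1)·2 = −30 ≡ 3, so v_5 = 3^{−1} = 4 (mod 11).
  v = [3, 5, 2, 8, 4].
Step 2: syndromes of r = [3, 2, 9, 1, 10] (all sums mod 11).
  S_0 = Σ v_i r_i = 3·3 + 5·2 + 2·9 + 8·1 + 4·10 = 85 ≡ 8.
  S_1 = Σ v_i α_i r_i = 3·4·3 + 5·6·2 + 2·10·9 + 8·7·1 + 4·9·10 = 692 ≡ 10.
  α_i^2 mod 11 = [5, 3, 1, 5, 4].
  S_2 = Σ v_i α_i^2 r_i = 3·5·3 + 5·3·2 + 2·1·9 + 8·5·1 + 4·4·10 = 293 ≡ 7.
  S = (8, 10, 7) ≠ 0, so r is not a codeword (an error is present).
Step 3: locate the error. For a single error e at position i, S_ℓ = v_i·e·α_i^ℓ, so α_err = S_1/S_0.
  S_0^{−1} = 8^{−1} = 7 (mod 11), so α_err = 10·7 = 70 ≡ 4 = α_1. Error position i = 1.
  Consistency check: S_2/S_1 = 7·10 = 70 ≡ 4 = α_err ✓ (single-error assumption holds).
Step 4: error magnitude e = S_0/v_1 = S_0·∏_{j≠1}(α_1 − α_j) = 8·4 = 32 ≡ 10 (mod 11).
Step 5: correct position 1: c_1 = r_1 − e = 3 − 10 ≡ 4 (mod 11). Hence c = [4, 2, 9, 1, 10].
  Check: interpolating c through the α_i gives m(x) = 8 + 10·x (degree < 2) with m(α_i) = c_i for every i, so c is indeed a codeword.


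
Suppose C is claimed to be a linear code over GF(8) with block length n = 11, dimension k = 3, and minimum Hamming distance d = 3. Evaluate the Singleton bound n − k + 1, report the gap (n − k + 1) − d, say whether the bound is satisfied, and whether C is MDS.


Singleton RHS = n − k + 1 = 9, slack = 6, bound satisfied, not MDS.

Singleton bound: d ≤ n − k + 1.
Here n = 11, k = 3, so n − k + 1 = 9.
Given d = 3, check d ≤ 9: YES.
Slack = (n − k + 1) − d = 6.
The code is NOT MDS (slack = 6 > 0).
Description: the claimed parameters are [11, 3, 3]_8; such a code would be non-MDS.


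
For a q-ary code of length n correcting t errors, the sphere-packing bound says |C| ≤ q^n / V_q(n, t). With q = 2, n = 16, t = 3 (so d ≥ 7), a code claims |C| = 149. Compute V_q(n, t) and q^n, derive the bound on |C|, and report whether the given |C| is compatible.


V_q(n, t) = 697, q^n = 65536, Hamming bound = 94, |C| = 149 > bound (violated).

Step 1: Compute V_q(n, t) = Σ_{j=0}^3 C(n, j) (q−1)^j.
  j = 0: C(16,0)·(1)^0 = 1·1 = 1.
  j = 1: C(16,1)·(1)^1 = 16·1 = 16.
  j = 2: C(16,2)·(1)^2 = 120·1 = 120.
  j = 3: C(16,3)·(1)^3 = 560·1 = 560.
  V_q(n, t) = 1 + 16 + 120 + 560 = 697.
Step 2: q^n = 2^16 = 65536.
Step 3: Hamming bound ⌊q^n / V_q(n,t)⌋ = ⌊65536/697⌋ = 94.
Step 4: Compare |C| = 149 to 94: violated.
The claimed |C| lies above the Hamming bound, so no 2-ary code of length 16 with d ≥ 7 can have 149 codewords.


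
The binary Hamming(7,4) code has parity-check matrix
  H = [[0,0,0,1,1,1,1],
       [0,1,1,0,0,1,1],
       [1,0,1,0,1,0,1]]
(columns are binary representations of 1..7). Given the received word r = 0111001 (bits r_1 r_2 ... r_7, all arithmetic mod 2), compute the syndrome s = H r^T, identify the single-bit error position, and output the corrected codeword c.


s = (0, 1, 0)^T, error position = 2, corrected codeword c = 0011001

Compute s = H r^T mod 2 one row at a time:
  s_1 = 1 + 0 + 0 + 1 = 2 ≡ 0 (mod 2).
  s_2 = 1 + 1 + 0 + 1 = 3 ≡ 1 (mod 2).
  s_3 = 0 + 1 + 0 + 1 = 2 ≡ 0 (mod 2).
s = (0, 1, 0)^T — this equals column 2 of H (binary 010), so error is at position 2.
Correct: flip bit 2 of r = 0111001 to get c = 0011001.


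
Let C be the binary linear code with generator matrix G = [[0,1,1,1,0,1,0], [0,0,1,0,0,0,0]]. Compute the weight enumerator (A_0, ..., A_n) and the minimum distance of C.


Weight distribution: A_0 = 1, A_1 = 1, A_3 = 1, A_4 = 1. Minimum distance d = 1.

Enumerate all 2^2 = 4 messages m ∈ F_2^2.
For each, compute codeword c = mG in F_2^7, then tally its weight.
  m = 00 → c = 0000000, weight = 0.
  m = 10 → c = 0111010, weight = 4.
  m = 01 → c = 0010000, weight = 1.
  m = 11 → c = 0101010, weight = 3.
Tally weights:
  weight 0: 1 codewords.
  weight 1: 1 codewords.
  weight 3: 1 codewords.
  weight 4: 1 codewords.
Minimum distance d = smallest w > 0 with A_w > 0 = 1.
Sanity: Σ A_w = 4 = 2^2 = 4 ✓.


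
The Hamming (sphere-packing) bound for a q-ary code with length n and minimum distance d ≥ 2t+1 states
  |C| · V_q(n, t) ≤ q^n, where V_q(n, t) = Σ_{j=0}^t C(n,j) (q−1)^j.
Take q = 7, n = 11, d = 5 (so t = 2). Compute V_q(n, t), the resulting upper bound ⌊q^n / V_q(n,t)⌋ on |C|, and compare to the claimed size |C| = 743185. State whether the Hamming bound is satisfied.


V_q(n, t) = 2047, q^n = 1977326743, Hamming bound = 965963, |C| = 743185 ≤ bound (satisfied).

Step 1: Compute V_q(n, t) = Σ_{j=0}^2 C(n, j) (q−1)^j.
  j = 0: C(11,0)·(6)^0 = 1·1 = 1.
  j = 1: C(11,1)·(6)^1 = 11·6 = 66.
  j = 2: C(11,2)·(6)^2 = 55·36 = 1980.
  V_q(n, t) = 1 + 66 + 1980 = 2047.
Step 2: q^n = 7^11 = 1977326743.
Step 3: Hamming bound ⌊q^n / V_q(n,t)⌋ = ⌊1977326743/2047⌋ = 965963.
Step 4: Compare |C| = 743185 to 965963: satisfied.
The claimed |C| lies below the Hamming bound.


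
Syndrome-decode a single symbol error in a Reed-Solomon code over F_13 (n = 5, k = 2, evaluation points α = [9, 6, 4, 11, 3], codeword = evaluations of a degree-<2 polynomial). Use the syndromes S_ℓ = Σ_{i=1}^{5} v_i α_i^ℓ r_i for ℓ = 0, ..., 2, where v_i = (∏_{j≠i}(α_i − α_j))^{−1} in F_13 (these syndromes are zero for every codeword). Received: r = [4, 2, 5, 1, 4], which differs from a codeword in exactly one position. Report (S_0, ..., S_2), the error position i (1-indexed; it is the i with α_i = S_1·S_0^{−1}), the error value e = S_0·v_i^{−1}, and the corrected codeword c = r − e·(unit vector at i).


S = (4, 12, 10), error at position 5, error magnitude e = 4, c = [4, 2, 5, 1, 0].

Step 1: column multipliers v_i = (∏_{j≠i}(α_i − α_j))^{−1} mod 13.
  i = 1 (α = 9): (9−6)(9−4)(9−11)(9−3) = 3·5·(−2)·6 = −180 ≡ 2, so v_1 = 2^{−1} = 7 (mod 13).
  i = 2 (α = 6): (6−9)(6−4)(6−11)(6−3) = (−3)·2·(−5)·3 = 90 ≡ 12, so v_2 = 12^{−1} = 12 (mod 13).
  i = 3 (α = 4): (4−9)(4−6)(4−11)(4−3) = (−5)·(−2)·(−7)·1 = −70 ≡ 8, so v_3 = 8^{−1} = 5 (mod 13).
  i = 4 (α = 11): (11−9)(11−6)(11−4)(11−3) = 2·5·7·8 = 560 ≡ 1, so v_4 = 1^{−1} = 1 (mod 13).
  i = 5 (α = 3): (3−9)(3−6)(3−4)(3−11) = (−6)·(−3)·(−1)·(−8) = 144 ≡ 1, so v_5 = 1^{−1} = 1 (mod 13).
  v = [7, 12, 5, 1, 1].
Step 2: syndromes of r = [4, 2, 5, 1, 4] (all sums mod 13).
  S_0 = Σ v_i r_i = 7·4 + 12·2 + 5·5 + 1·1 + 1·4 = 82 ≡ 4.
  S_1 = Σ v_i α_i r_i = 7·9·4 + 12·6·2 + 5·4·5 + 1·11·1 + 1·3·4 = 519 ≡ 12.
  α_i^2 mod 13 = [3, 10, 3, 4, 9].
  S_2 = Σ v_i α_i^2 r_i = 7·3·4 + 12·10·2 + 5·3·5 + 1·4·1 + 1·9·4 = 439 ≡ 10.
  S = (4, 12, 10) ≠ 0, so r is not a codeword (an error is present).
Step 3: locate the error. For a single error e at position i, S_ℓ = v_i·e·α_i^ℓ, so α_err = S_1/S_0.
  S_0^{−1} = 4^{−1} = 10 (mod 13), so α_err = 12·10 = 120 ≡ 3 = α_5. Error position i = 5.
  Consistency check: S_2/S_1 = 10·12 = 120 ≡ 3 = α_err ✓ (single-error assumption holds).
Step 4: error magnitude e = S_0/v_5 = S_0·∏_{j≠5}(α_5 − α_j) = 4·1 = 4 ≡ 4 (mod 13).
Step 5: correct position 5: c_5 = r_5 − e = 4 − 4 ≡ 0 (mod 13). Hence c = [4, 2, 5, 1, 0].
  Check: interpolating c through the α_i gives m(x) = 11 + 5·x (degree < 2) with m(α_i) = c_i for every i, so c is indeed a codeword.


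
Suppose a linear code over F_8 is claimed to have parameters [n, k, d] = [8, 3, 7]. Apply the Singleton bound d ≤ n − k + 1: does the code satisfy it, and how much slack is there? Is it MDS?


Singleton RHS = n − k + 1 = 6, slack = -1, bound violated (no such code; not MDS).

Singleton bound: d ≤ n − k + 1.
Here n = 8, k = 3, so n − k + 1 = 6.
Given d = 7, check d ≤ 6: NO.
Slack = (n − k + 1) − d = -1.
The slack is negative: d = 7 exceeds n − k + 1 = 6 by 1, so the Singleton bound is violated and no linear [8, 3, 7]_8 code can exist. In particular it is not MDS (MDS requires d = n − k + 1 exactly).
Description: the claimed parameters are [8, 3, 7]_8; such a code would be impossible (violates the Singleton bound).


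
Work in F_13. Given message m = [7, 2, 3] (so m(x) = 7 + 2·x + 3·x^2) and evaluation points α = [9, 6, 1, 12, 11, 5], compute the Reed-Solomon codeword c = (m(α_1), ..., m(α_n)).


c = [8, 10, 12, 8, 2, 1]

Message polynomial: m(x) = 7 + 2·x + 3·x^2 (mod 13).
For each evaluation point α_i, compute m(α_i) mod 13:
  α_1 = 9: Horner steps 3 → 3 → 8, so m(9) = 8.
  α_2 = 6: Horner steps 3 → 7 → 10, so m(6) = 10.
  α_3 = 1: Horner steps 3 → 5 → 12, so m(1) = 12.
  α_4 = 12: Horner steps 3 → 12 → 8, so m(12) = 8.
  α_5 = 11: Horner steps 3 → 9 → 2, so m(11) = 2.
  α_6 = 5: Horner steps 3 → 4 → 1, so m(5) = 1.
Codeword c = [8, 10, 12, 8, 2, 1] ∈ F_13^6.


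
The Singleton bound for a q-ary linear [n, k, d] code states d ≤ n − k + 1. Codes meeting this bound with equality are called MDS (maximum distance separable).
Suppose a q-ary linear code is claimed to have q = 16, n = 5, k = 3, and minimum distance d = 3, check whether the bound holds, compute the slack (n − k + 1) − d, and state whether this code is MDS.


Singleton RHS = n − k + 1 = 3, slack = 0, bound satisfied, MDS.

Singleton bound: d ≤ n − k + 1.
Here n = 5, k = 3, so n − k + 1 = 3.
Given d = 3, check d ≤ 3: YES.
Slack = (n − k + 1) − d = 0.
The code is MDS (slack = 0).
Description: the claimed parameters are [5, 3, 3]_16; such a code would be MDS (meets Singleton bound).


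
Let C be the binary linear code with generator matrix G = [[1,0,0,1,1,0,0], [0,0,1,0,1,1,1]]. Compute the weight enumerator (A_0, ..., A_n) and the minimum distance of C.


Weight distribution: A_0 = 1, A_3 = 1, A_4 = 1, A_5 = 1. Minimum distance d = 3.

Enumerate all 2^2 = 4 messages m ∈ F_2^2.
For each, compute codeword c = mG in F_2^7, then tally its weight.
  m = 00 → c = 0000000, weight = 0.
  m = 10 → c = 1001100, weight = 3.
  m = 01 → c = 0010111, weight = 4.
  m = 11 → c = 1011011, weight = 5.
Tally weights:
  weight 0: 1 codewords.
  weight 3: 1 codewords.
  weight 4: 1 codewords.
  weight 5: 1 codewords.
Minimum distance d = smallest w > 0 with A_w > 0 = 3.
Sanity: Σ A_w = 4 = 2^2 = 4 ✓.
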